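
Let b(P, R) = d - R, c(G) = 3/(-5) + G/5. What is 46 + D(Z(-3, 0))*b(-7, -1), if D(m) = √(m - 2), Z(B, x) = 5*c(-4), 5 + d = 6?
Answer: 46 + 6*I ≈ 46.0 + 6.0*I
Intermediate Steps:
c(G) = -⅗ + G/5 (c(G) = 3*(-⅕) + G*(⅕) = -⅗ + G/5)
d = 1 (d = -5 + 6 = 1)
Z(B, x) = -7 (Z(B, x) = 5*(-⅗ + (⅕)*(-4)) = 5*(-⅗ - ⅘) = 5*(-7/5) = -7)
b(P, R) = 1 - R
D(m) = √(-2 + m)
46 + D(Z(-3, 0))*b(-7, -1) = 46 + √(-2 - 7)*(1 - 1*(-1)) = 46 + √(-9)*(1 + 1) = 46 + (3*I)*2 = 46 + 6*I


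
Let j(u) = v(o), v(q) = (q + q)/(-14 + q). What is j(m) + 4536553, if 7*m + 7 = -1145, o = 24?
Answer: 22682789/5 ≈ 4.5366e+6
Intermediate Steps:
m = -1152/7 (m = -1 + (⅐)*(-1145) = -1 - 1145/7 = -1152/7 ≈ -164.57)
v(q) = 2*q/(-14 + q) (v(q) = (2*q)/(-14 + q) = 2*q/(-14 + q))
j(u) = 24/5 (j(u) = 2*24/(-14 + 24) = 2*24/10 = 2*24*(⅒) = 24/5)
j(m) + 4536553 = 24/5 + 4536553 = 22682789/5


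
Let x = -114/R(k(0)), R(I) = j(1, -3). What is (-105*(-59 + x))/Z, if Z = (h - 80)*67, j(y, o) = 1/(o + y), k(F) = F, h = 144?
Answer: -17745/4288 ≈ -4.1383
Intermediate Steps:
R(I) = -1/2 (R(I) = 1/(-3 + 1) = 1/(-2) = -1/2)
x = 228 (x = -114/(-1/2) = -114*(-2) = 228)
Z = 4288 (Z = (144 - 80)*67 = 64*67 = 4288)
(-105*(-59 + x))/Z = -105*(-59 + 228)/4288 = -105*169*(1/4288) = -17745*1/4288 = -17745/4288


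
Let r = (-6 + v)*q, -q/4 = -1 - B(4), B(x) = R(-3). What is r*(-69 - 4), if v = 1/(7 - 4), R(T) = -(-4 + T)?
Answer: 39712/3 ≈ 13237.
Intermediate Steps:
R(T) = 4 - T
B(x) = 7 (B(x) = 4 - 1*(-3) = 4 + 3 = 7)
v = ⅓ (v = 1/3 = ⅓ ≈ 0.33333)
q = 32 (q = -4*(-1 - 1*7) = -4*(-1 - 7) = -4*(-8) = 32)
r = -544/3 (r = (-6 + ⅓)*32 = -17/3*32 = -544/3 ≈ -181.33)
r*(-69 - 4) = -544*(-69 - 4)/3 = -544/3*(-73) = 39712/3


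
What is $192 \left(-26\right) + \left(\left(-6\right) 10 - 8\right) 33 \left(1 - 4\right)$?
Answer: $1740$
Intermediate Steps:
$192 \left(-26\right) + \left(\left(-6\right) 10 - 8\right) 33 \left(1 - 4\right) = -4992 + \left(-60 - 8\right) 33 \left(-3\right) = -4992 - -6732 = -4992 + 6732 = 1740$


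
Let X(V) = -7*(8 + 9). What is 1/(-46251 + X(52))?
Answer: -1/46370 ≈ -2.1566e-5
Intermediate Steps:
X(V) = -119 (X(V) = -7*17 = -119)
1/(-46251 + X(52)) = 1/(-46251 - 119) = 1/(-46370) = -1/46370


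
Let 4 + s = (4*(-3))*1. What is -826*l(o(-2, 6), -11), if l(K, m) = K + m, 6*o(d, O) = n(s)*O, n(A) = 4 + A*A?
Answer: -205674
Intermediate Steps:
s = -16 (s = -4 + (4*(-3))*1 = -4 - 12*1 = -4 - 12 = -16)
n(A) = 4 + A**2
o(d, O) = 130*O/3 (o(d, O) = ((4 + (-16)**2)*O)/6 = ((4 + 256)*O)/6 = (260*O)/6 = 130*O/3)
-826*l(o(-2, 6), -11) = -826*((130/3)*6 - 11) = -826*(260 - 11) = -826*249 = -205674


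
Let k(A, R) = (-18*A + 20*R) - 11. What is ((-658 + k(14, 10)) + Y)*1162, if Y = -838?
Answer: -1811558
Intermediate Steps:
k(A, R) = -11 - 18*A + 20*R
((-658 + k(14, 10)) + Y)*1162 = ((-658 + (-11 - 18*14 + 20*10)) - 838)*1162 = ((-658 + (-11 - 252 + 200)) - 838)*1162 = ((-658 - 63) - 838)*1162 = (-721 - 838)*1162 = -1559*1162 = -1811558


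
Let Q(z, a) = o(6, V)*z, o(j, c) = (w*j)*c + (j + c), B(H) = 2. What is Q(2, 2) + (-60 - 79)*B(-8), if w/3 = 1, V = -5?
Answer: -456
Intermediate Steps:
w = 3 (w = 3*1 = 3)
o(j, c) = c + j + 3*c*j (o(j, c) = (3*j)*c + (j + c) = 3*c*j + (c + j) = c + j + 3*c*j)
Q(z, a) = -89*z (Q(z, a) = (-5 + 6 + 3*(-5)*6)*z = (-5 + 6 - 90)*z = -89*z)
Q(2, 2) + (-60 - 79)*B(-8) = -89*2 + (-60 - 79)*2 = -178 - 139*2 = -178 - 278 = -456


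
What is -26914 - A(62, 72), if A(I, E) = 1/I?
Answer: -1668669/62 ≈ -26914.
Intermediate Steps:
-26914 - A(62, 72) = -26914 - 1/62 = -1668669/62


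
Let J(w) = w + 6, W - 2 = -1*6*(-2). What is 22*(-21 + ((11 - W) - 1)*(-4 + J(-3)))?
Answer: -374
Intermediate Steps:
W = 14 (W = 2 - 1*6*(-2) = 2 - 6*(-2) = 2 + 12 = 14)
J(w) = 6 + w
22*(-21 + ((11 - W) - 1)*(-4 + J(-3))) = 22*(-21 + ((11 - 1*14) - 1)*(-4 + (6 - 3))) = 22*(-21 + ((11 - 14) - 1)*(-4 + 3)) = 22*(-21 + (-3 - 1)*(-1)) = 22*(-21 - 4*(-1)) = 22*(-21 + 4) = 22*(-17) = -374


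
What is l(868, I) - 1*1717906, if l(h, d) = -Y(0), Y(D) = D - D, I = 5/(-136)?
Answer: -1717906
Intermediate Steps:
I = -5/136 (I = 5*(-1/136) = -5/136 ≈ -0.036765)
Y(D) = 0
l(h, d) = 0 (l(h, d) = -1*0 = 0)
l(868, I) - 1*1717906 = 0 - 1*1717906 = 0 - 1717906 = -1717906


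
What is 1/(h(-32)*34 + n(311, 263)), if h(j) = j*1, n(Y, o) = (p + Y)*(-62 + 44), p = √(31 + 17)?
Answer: -3343/22343522 + 18*√3/11171761 ≈ -0.00014683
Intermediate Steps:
p = 4*√3 (p = √48 = 4*√3 ≈ 6.9282)
n(Y, o) = -72*√3 - 18*Y (n(Y, o) = (4*√3 + Y)*(-62 + 44) = (Y + 4*√3)*(-18) = -72*√3 - 18*Y)
h(j) = j
1/(h(-32)*34 + n(311, 263)) = 1/(-32*34 + (-72*√3 - 18*311)) = 1/(-1088 + (-72*√3 - 5598)) = 1/(-1088 + (-5598 - 72*√3)) = 1/(-6686 - 72*√3)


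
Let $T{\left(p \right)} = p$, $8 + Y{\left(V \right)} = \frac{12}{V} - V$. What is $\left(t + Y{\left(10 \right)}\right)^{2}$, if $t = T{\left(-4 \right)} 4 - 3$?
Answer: $\frac{32041}{25} \approx 1281.6$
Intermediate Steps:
$Y{\left(V \right)} = -8 - V + \frac{12}{V}$ ($Y{\left(V \right)} = -8 - \left(V - \frac{12}{V}\right) = -8 - V + \frac{12}{V}$)
$t = -19$ ($t = \left(-4\right) 4 - 3 = -16 - 3 = -19$)
$\left(t + Y{\left(10 \right)}\right)^{2} = \left(-19 - \left(18 - \frac{6}{5}\right)\right)^{2} = \left(-19 - \frac{84}{5}\right)^{2} = \left(- \frac{179}{5}\right)^{2} = \frac{32041}{25}$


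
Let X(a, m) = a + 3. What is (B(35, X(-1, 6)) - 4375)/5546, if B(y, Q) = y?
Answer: -2170/2773 ≈ -0.78255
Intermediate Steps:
X(a, m) = 3 + a
(B(35, X(-1, 6)) - 4375)/5546 = (35 - 4375)/5546 = -4340*1/5546 = -2170/2773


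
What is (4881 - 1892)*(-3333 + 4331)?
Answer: 2983022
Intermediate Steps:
(4881 - 1892)*(-3333 + 4331) = 2989*998 = 2983022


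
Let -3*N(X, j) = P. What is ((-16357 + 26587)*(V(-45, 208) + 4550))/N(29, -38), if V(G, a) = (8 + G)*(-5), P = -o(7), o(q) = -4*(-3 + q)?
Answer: -72658575/8 ≈ -9.0823e+6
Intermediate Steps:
o(q) = 12 - 4*q
P = 16 (P = -(12 - 4*7) = -(12 - 28) = -1*(-16) = 16)
V(G, a) = -40 - 5*G
N(X, j) = -16/3 (N(X, j) = -1/3*16 = -16/3)
((-16357 + 26587)*(V(-45, 208) + 4550))/N(29, -38) = ((-16357 + 26587)*((-40 - 5*(-45)) + 4550))/(-16/3) = (10230*((-40 + 225) + 4550))*(-3/16) = (10230*(185 + 4550))*(-3/16) = (10230*4735)*(-3/16) = 48439050*(-3/16) = -72658575/8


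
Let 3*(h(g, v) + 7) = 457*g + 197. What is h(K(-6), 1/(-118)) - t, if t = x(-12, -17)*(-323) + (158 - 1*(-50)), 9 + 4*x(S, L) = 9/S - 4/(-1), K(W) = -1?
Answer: -36767/48 ≈ -765.98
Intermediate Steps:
h(g, v) = 176/3 + 457*g/3 (h(g, v) = -7 + (457*g + 197)/3 = -7 + (197 + 457*g)/3 = -7 + (197/3 + 457*g/3) = 176/3 + 457*g/3)
x(S, L) = -5/4 + 9/(4*S) (x(S, L) = -9/4 + (9/S - 4/(-1))/4 = -9/4 + (9/S - 4*(-1))/4 = -9/4 + (9/S + 4)/4 = -9/4 + (4 + 9/S)/4 = -9/4 + (1 + 9/(4*S)) = -5/4 + 9/(4*S))
t = 10757/16 (t = ((¼)*(9 - 5*(-12))/(-12))*(-323) + (158 - 1*(-50)) = ((¼)*(-1/12)*(9 + 60))*(-323) + (158 + 50) = ((¼)*(-1/12)*69)*(-323) + 208 = -23/16*(-323) + 208 = 7429/16 + 208 = 10757/16 ≈ 672.31)
h(K(-6), 1/(-118)) - t = (176/3 + (457/3)*(-1)) - 1*10757/16 = (176/3 - 457/3) - 10757/16 = -281/3 - 10757/16 = -36767/48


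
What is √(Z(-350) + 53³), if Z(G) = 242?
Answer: √149119 ≈ 386.16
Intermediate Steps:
√(Z(-350) + 53³) = √(242 + 53³) = √(242 + 148877) = √149119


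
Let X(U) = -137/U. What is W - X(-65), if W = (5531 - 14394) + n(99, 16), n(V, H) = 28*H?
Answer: -547112/65 ≈ -8417.1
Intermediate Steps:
W = -8415 (W = (5531 - 14394) + 28*16 = -8863 + 448 = -8415)
W - X(-65) = -8415 - (-137)/(-65) = -8415 - (-137)*(-1)/65 = -8415 - 1*137/65 = -8415 - 137/65 = -547112/65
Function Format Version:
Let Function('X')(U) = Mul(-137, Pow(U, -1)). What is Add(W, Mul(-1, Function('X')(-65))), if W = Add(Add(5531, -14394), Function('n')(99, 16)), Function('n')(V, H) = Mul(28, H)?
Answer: Rational(-547112, 65) ≈ -8417.1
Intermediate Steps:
W = -8415 (W = Add(Add(5531, -14394), Mul(28, 16)) = Add(-8863, 448) = -8415)
Add(W, Mul(-1, Function('X')(-65))) = Add(-8415, Mul(-1, Mul(-137, Pow(-65, -1)))) = Add(-8415, Mul(-1, Mul(-137, Rational(-1, 65)))) = Add(-8415, Mul(-1, Rational(137, 65))) = Add(-8415, Rational(-137, 65)) = Rational(-547112, 65)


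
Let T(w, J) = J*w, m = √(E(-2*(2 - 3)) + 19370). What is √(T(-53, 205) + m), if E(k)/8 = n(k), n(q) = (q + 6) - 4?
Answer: √(-10865 + √19402) ≈ 103.56*I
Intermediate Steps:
n(q) = 2 + q (n(q) = (6 + q) - 4 = 2 + q)
E(k) = 16 + 8*k (E(k) = 8*(2 + k) = 16 + 8*k)
m = √19402 (m = √((16 + 8*(-2*(2 - 3))) + 19370) = √((16 + 8*(-2*(-1))) + 19370) = √((16 + 8*2) + 19370) = √((16 + 16) + 19370) = √(32 + 19370) = √19402 ≈ 139.29)
√(T(-53, 205) + m) = √(205*(-53) + √19402) = √(-10865 + √19402)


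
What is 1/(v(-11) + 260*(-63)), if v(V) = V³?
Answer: -1/17711 ≈ -5.6462e-5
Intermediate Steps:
1/(v(-11) + 260*(-63)) = 1/((-11)³ + 260*(-63)) = 1/(-1331 - 16380) = 1/(-17711) = -1/17711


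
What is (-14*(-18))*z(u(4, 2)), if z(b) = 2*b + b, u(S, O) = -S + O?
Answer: -1512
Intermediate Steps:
u(S, O) = O - S
z(b) = 3*b
(-14*(-18))*z(u(4, 2)) = (-14*(-18))*(3*(2 - 1*4)) = 252*(3*(2 - 4)) = 252*(3*(-2)) = 252*(-6) = -1512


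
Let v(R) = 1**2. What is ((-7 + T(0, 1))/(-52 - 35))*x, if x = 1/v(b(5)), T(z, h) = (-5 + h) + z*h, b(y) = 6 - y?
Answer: 11/87 ≈ 0.12644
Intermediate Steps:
T(z, h) = -5 + h + h*z (T(z, h) = (-5 + h) + h*z = -5 + h + h*z)
v(R) = 1
x = 1 (x = 1/1 = 1)
((-7 + T(0, 1))/(-52 - 35))*x = ((-7 + (-5 + 1 + 1*0))/(-52 - 35))*1 = ((-7 + (-5 + 1 + 0))/(-87))*1 = ((-7 - 4)*(-1/87))*1 = -11*(-1/87)*1 = (11/87)*1 = 11/87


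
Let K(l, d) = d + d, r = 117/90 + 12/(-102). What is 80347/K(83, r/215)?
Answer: 1468341425/201 ≈ 7.3052e+6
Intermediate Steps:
r = 201/170 (r = 117*(1/90) + 12*(-1/102) = 13/10 - 2/17 = 201/170 ≈ 1.1824)
K(l, d) = 2*d
80347/K(83, r/215) = 80347/((2*((201/170)/215))) = 80347/((2*((201/170)*(1/215)))) = 80347/((2*(201/36550))) = 80347/(201/18275) = 80347*(18275/201) = 1468341425/201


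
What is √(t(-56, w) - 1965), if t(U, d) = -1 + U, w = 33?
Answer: I*√2022 ≈ 44.967*I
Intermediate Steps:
√(t(-56, w) - 1965) = √((-1 - 56) - 1965) = √(-57 - 1965) = √(-2022) = I*√2022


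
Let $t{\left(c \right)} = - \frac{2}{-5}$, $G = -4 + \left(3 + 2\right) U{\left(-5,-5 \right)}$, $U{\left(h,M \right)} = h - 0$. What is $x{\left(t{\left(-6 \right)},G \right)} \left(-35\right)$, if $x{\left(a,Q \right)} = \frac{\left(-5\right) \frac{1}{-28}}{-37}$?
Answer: $\frac{25}{148} \approx 0.16892$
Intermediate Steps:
$U{\left(h,M \right)} = h$ ($U{\left(h,M \right)} = h + 0 = h$)
$G = -29$ ($G = -4 + \left(3 + 2\right) \left(-5\right) = -4 + 5 \left(-5\right) = -4 - 25 = -29$)
$t{\left(c \right)} = \frac{2}{5}$ ($t{\left(c \right)} = \left(-2\right) \left(- \frac{1}{5}\right) = \frac{2}{5}$)
$x{\left(a,Q \right)} = - \frac{5}{1036}$ ($x{\left(a,Q \right)} = \left(-5\right) \left(- \frac{1}{28}\right) \left(- \frac{1}{37}\right) = \frac{5}{28} \left(- \frac{1}{37}\right) = - \frac{5}{1036}$)
$x{\left(t{\left(-6 \right)},G \right)} \left(-35\right) = \left(- \frac{5}{1036}\right) \left(-35\right) = \frac{25}{148}$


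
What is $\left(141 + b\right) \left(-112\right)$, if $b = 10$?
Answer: $-16912$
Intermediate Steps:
$\left(141 + b\right) \left(-112\right) = \left(141 + 10\right) \left(-112\right) = 151 \left(-112\right) = -16912$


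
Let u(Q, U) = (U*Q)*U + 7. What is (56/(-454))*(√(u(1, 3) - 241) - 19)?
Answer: 532/227 - 420*I/227 ≈ 2.3436 - 1.8502*I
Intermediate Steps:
u(Q, U) = 7 + Q*U² (u(Q, U) = (Q*U)*U + 7 = Q*U² + 7 = 7 + Q*U²)
(56/(-454))*(√(u(1, 3) - 241) - 19) = (56/(-454))*(√((7 + 1*3²) - 241) - 19) = (56*(-1/454))*(√((7 + 1*9) - 241) - 19) = -28*(√((7 + 9) - 241) - 19)/227 = -28*(√(16 - 241) - 19)/227 = -28*(√(-225) - 19)/227 = -28*(15*I - 19)/227 = -28*(-19 + 15*I)/227 = 532/227 - 420*I/227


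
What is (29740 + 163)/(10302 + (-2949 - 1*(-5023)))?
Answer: 1759/728 ≈ 2.4162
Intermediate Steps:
(29740 + 163)/(10302 + (-2949 - 1*(-5023))) = 29903/(10302 + (-2949 + 5023)) = 29903/(10302 + 2074) = 29903/12376 = 29903*(1/12376) = 1759/728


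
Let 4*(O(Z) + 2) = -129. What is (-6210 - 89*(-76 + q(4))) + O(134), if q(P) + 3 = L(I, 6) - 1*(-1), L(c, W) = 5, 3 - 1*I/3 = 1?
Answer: 1011/4 ≈ 252.75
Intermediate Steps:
I = 6 (I = 9 - 3*1 = 9 - 3 = 6)
O(Z) = -137/4 (O(Z) = -2 + (¼)*(-129) = -2 - 129/4 = -137/4)
q(P) = 3 (q(P) = -3 + (5 - 1*(-1)) = -3 + (5 + 1) = -3 + 6 = 3)
(-6210 - 89*(-76 + q(4))) + O(134) = (-6210 - 89*(-76 + 3)) - 137/4 = (-6210 - 89*(-73)) - 137/4 = (-6210 + 6497) - 137/4 = 287 - 137/4 = 1011/4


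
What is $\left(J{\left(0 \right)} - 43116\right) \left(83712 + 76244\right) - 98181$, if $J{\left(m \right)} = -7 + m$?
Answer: $-6897880769$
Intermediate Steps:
$\left(J{\left(0 \right)} - 43116\right) \left(83712 + 76244\right) - 98181 = \left(\left(-7 + 0\right) - 43116\right) \left(83712 + 76244\right) - 98181 = \left(-7 - 43116\right) 159956 - 98181 = \left(-43123\right) 159956 - 98181 = -6897782588 - 98181 = -6897880769$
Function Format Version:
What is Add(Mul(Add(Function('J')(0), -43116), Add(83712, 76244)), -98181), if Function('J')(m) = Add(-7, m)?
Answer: -6897880769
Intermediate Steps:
Add(Mul(Add(Function('J')(0), -43116), Add(83712, 76244)), -98181) = Add(Mul(Add(Add(-7, 0), -43116), Add(83712, 76244)), -98181) = Add(Mul(Add(-7, -43116), 159956), -98181) = Add(Mul(-43123, 159956), -98181) = Add(-6897782588, -98181) = -6897880769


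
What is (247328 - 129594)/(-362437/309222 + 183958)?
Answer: 36405942948/56883498239 ≈ 0.64001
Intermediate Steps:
(247328 - 129594)/(-362437/309222 + 183958) = 117734/(-362437*1/309222 + 183958) = 117734/(-362437/309222 + 183958) = 117734/(56883498239/309222) = 117734*(309222/56883498239) = 36405942948/56883498239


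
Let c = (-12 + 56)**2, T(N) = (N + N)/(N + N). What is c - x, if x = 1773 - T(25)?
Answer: 164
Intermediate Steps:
T(N) = 1 (T(N) = (2*N)/((2*N)) = (2*N)*(1/(2*N)) = 1)
c = 1936 (c = 44**2 = 1936)
x = 1772 (x = 1773 - 1*1 = 1773 - 1 = 1772)
c - x = 1936 - 1*1772 = 1936 - 1772 = 164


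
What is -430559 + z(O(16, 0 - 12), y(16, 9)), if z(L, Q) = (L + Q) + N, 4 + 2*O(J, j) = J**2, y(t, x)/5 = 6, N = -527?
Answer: -430930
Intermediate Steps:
y(t, x) = 30 (y(t, x) = 5*6 = 30)
O(J, j) = -2 + J**2/2
z(L, Q) = -527 + L + Q (z(L, Q) = (L + Q) - 527 = -527 + L + Q)
-430559 + z(O(16, 0 - 12), y(16, 9)) = -430559 + (-527 + (-2 + (1/2)*16**2) + 30) = -430559 + (-527 + (-2 + (1/2)*256) + 30) = -430559 + (-527 + (-2 + 128) + 30) = -430559 + (-527 + 126 + 30) = -430559 - 371 = -430930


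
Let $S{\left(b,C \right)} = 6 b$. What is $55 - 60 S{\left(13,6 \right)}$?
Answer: $-4625$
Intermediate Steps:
$55 - 60 S{\left(13,6 \right)} = 55 - 60 \cdot 6 \cdot 13 = 55 - 4680 = -4625$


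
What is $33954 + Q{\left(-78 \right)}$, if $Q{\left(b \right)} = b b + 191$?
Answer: $40229$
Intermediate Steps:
$Q{\left(b \right)} = 191 + b^{2}$ ($Q{\left(b \right)} = b^{2} + 191 = 191 + b^{2}$)
$33954 + Q{\left(-78 \right)} = 33954 + \left(191 + \left(-78\right)^{2}\right) = 33954 + \left(191 + 6084\right) = 33954 + 6275 = 40229$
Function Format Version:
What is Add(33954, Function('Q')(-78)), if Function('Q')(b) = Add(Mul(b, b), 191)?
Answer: 40229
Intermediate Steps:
Function('Q')(b) = Add(191, Pow(b, 2)) (Function('Q')(b) = Add(Pow(b, 2), 191) = Add(191, Pow(b, 2)))
Add(33954, Function('Q')(-78)) = Add(33954, Add(191, Pow(-78, 2))) = Add(33954, Add(191, 6084)) = Add(33954, 6275) = 40229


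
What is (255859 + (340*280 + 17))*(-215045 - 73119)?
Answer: -101167464464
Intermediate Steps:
(255859 + (340*280 + 17))*(-215045 - 73119) = (255859 + (95200 + 17))*(-288164) = (255859 + 95217)*(-288164) = 351076*(-288164) = -101167464464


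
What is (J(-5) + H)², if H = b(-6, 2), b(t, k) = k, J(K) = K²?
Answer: 729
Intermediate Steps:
H = 2
(J(-5) + H)² = ((-5)² + 2)² = (25 + 2)² = 27² = 729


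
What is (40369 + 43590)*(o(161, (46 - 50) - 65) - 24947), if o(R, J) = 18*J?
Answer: -2198802251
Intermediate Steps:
(40369 + 43590)*(o(161, (46 - 50) - 65) - 24947) = (40369 + 43590)*(18*((46 - 50) - 65) - 24947) = 83959*(18*(-4 - 65) - 24947) = 83959*(18*(-69) - 24947) = 83959*(-1242 - 24947) = 83959*(-26189) = -2198802251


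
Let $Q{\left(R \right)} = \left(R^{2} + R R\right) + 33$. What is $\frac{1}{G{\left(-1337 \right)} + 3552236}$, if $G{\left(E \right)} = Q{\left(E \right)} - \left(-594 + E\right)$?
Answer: $\frac{1}{7129338} \approx 1.4027 \cdot 10^{-7}$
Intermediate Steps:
$Q{\left(R \right)} = 33 + 2 R^{2}$ ($Q{\left(R \right)} = \left(R^{2} + R^{2}\right) + 33 = 2 R^{2} + 33 = 33 + 2 R^{2}$)
$G{\left(E \right)} = 627 - E + 2 E^{2}$ ($G{\left(E \right)} = \left(33 + 2 E^{2}\right) - \left(-594 + E\right) = 627 - E + 2 E^{2}$)
$\frac{1}{G{\left(-1337 \right)} + 3552236} = \frac{1}{\left(627 - -1337 + 2 \left(-1337\right)^{2}\right) + 3552236} = \frac{1}{\left(627 + 1337 + 2 \cdot 1787569\right) + 3552236} = \frac{1}{\left(627 + 1337 + 3575138\right) + 3552236} = \frac{1}{3577102 + 3552236} = \frac{1}{7129338}$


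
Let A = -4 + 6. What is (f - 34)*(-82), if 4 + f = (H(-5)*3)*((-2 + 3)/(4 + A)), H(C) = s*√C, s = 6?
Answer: 3116 - 246*I*√5 ≈ 3116.0 - 550.07*I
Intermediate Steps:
A = 2
H(C) = 6*√C
f = -4 + 3*I*√5 (f = -4 + ((6*√(-5))*3)*((-2 + 3)/(4 + 2)) = -4 + ((6*(I*√5))*3)*(1/6) = -4 + ((6*I*√5)*3)*(1*(⅙)) = -4 + (18*I*√5)*(⅙) = -4 + 3*I*√5 ≈ -4.0 + 6.7082*I)
(f - 34)*(-82) = ((-4 + 3*I*√5) - 34)*(-82) = (-38 + 3*I*√5)*(-82) = 3116 - 246*I*√5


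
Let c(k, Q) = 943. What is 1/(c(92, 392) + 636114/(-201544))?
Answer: 100772/94709939 ≈ 0.0010640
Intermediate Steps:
1/(c(92, 392) + 636114/(-201544)) = 1/(943 + 636114/(-201544)) = 1/(943 + 636114*(-1/201544)) = 1/(943 - 318057/100772) = 1/(94709939/100772) = 100772/94709939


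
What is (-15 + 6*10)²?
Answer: 2025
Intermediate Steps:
(-15 + 6*10)² = (-15 + 60)² = 45² = 2025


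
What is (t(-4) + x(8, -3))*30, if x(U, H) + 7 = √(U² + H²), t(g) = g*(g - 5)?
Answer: 870 + 30*√73 ≈ 1126.3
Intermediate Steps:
t(g) = g*(-5 + g)
x(U, H) = -7 + √(H² + U²) (x(U, H) = -7 + √(U² + H²) = -7 + √(H² + U²))
(t(-4) + x(8, -3))*30 = (-4*(-5 - 4) + (-7 + √((-3)² + 8²)))*30 = (-4*(-9) + (-7 + √(9 + 64)))*30 = (36 + (-7 + √73))*30 = (29 + √73)*30 = 870 + 30*√73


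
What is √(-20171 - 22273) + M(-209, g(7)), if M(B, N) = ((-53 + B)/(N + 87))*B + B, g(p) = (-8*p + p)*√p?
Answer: -3347344/4619 - 1341571*√7/4619 + 18*I*√131 ≈ -1493.1 + 206.02*I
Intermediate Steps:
g(p) = -7*p^(3/2) (g(p) = (-7*p)*√p = -7*p^(3/2))
M(B, N) = B + B*(-53 + B)/(87 + N) (M(B, N) = ((-53 + B)/(87 + N))*B + B = B*(-53 + B)/(87 + N) + B = B + B*(-53 + B)/(87 + N))
√(-20171 - 22273) + M(-209, g(7)) = √(-20171 - 22273) - 209*(34 - 209 - 49*√7)/(87 - 49*√7) = √(-42444) - 209*(34 - 209 - 49*√7)/(87 - 49*√7) = 18*I*√131 - 209*(34 - 209 - 49*√7)/(87 - 49*√7) = 18*I*√131 - 209*(-175 - 49*√7)/(87 - 49*√7) = -209*(-175 - 49*√7)/(87 - 49*√7) + 18*I*√131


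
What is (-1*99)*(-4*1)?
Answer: 396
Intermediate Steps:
(-1*99)*(-4*1) = -99*(-4) = 396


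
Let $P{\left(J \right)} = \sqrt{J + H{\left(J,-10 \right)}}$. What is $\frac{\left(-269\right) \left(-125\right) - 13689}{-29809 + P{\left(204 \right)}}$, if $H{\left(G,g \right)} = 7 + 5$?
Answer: $- \frac{594272224}{888576265} - \frac{119616 \sqrt{6}}{888576265} \approx -0.66912$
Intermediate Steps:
$H{\left(G,g \right)} = 12$
$P{\left(J \right)} = \sqrt{12 + J}$ ($P{\left(J \right)} = \sqrt{J + 12} = \sqrt{12 + J}$)
$\frac{\left(-269\right) \left(-125\right) - 13689}{-29809 + P{\left(204 \right)}} = \frac{\left(-269\right) \left(-125\right) - 13689}{-29809 + \sqrt{12 + 204}} = \frac{33625 - 13689}{-29809 + \sqrt{216}} = \frac{19936}{-29809 + 6 \sqrt{6}}$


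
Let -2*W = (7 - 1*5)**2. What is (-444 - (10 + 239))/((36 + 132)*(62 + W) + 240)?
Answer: -231/3440 ≈ -0.067151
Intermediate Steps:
W = -2 (W = -(7 - 1*5)**2/2 = -(7 - 5)**2/2 = -1/2*2**2 = -1/2*4 = -2)
(-444 - (10 + 239))/((36 + 132)*(62 + W) + 240) = (-444 - (10 + 239))/((36 + 132)*(62 - 2) + 240) = (-444 - 1*249)/(168*60 + 240) = (-444 - 249)/(10080 + 240) = -693/10320 = -693*1/10320 = -231/3440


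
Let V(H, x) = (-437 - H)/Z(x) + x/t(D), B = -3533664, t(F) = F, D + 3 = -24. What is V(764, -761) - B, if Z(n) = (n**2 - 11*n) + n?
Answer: 18659940734744/5280579 ≈ 3.5337e+6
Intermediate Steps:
D = -27 (D = -3 - 24 = -27)
Z(n) = n**2 - 10*n
V(H, x) = -x/27 + (-437 - H)/(x*(-10 + x)) (V(H, x) = (-437 - H)/((x*(-10 + x))) + x/(-27) = (-437 - H)*(1/(x*(-10 + x))) + x*(-1/27) = (-437 - H)/(x*(-10 + x)) - x/27 = -x/27 + (-437 - H)/(x*(-10 + x)))
V(764, -761) - B = (-437 - 1*764 + (1/27)*(-761)**2*(10 - 1*(-761)))/((-761)*(-10 - 761)) - 1*(-3533664) = -1/761*(-437 - 764 + (1/27)*579121*(10 + 761))/(-771) + 3533664 = -1/761*(-1/771)*(-437 - 764 + (1/27)*579121*771) + 3533664 = -1/761*(-1/771)*(-437 - 764 + 148834097/9) + 3533664 = -1/761*(-1/771)*148823288/9 + 3533664 = 148823288/5280579 + 3533664 = 18659940734744/5280579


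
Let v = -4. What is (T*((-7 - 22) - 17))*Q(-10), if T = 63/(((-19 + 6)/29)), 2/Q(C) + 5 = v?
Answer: -18676/13 ≈ -1436.6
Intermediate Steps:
Q(C) = -2/9 (Q(C) = 2/(-5 - 4) = 2/(-9) = 2*(-1/9) = -2/9)
T = -1827/13 (T = 63/((-13*1/29)) = 63/(-13/29) = 63*(-29/13) = -1827/13 ≈ -140.54)
(T*((-7 - 22) - 17))*Q(-10) = -1827*((-7 - 22) - 17)/13*(-2/9) = -1827*(-29 - 17)/13*(-2/9) = -1827/13*(-46)*(-2/9) = (84042/13)*(-2/9) = -18676/13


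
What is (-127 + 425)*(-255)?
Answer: -75990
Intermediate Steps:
(-127 + 425)*(-255) = 298*(-255) = -75990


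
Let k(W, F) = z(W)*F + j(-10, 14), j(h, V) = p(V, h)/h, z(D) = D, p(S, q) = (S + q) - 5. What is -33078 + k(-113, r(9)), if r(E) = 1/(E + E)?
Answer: -1488788/45 ≈ -33084.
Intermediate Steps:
p(S, q) = -5 + S + q
r(E) = 1/(2*E)
j(h, V) = (-5 + V + h)/h
k(W, F) = 1/10 + F*W (k(W, F) = W*F + (-5 + 14 - 10)/(-10) = F*W - 1/10*(-1) = F*W + 1/10 = 1/10 + F*W)
-33078 + k(-113, r(9)) = -33078 + (1/10 + ((1/2)/9)*(-113)) = -33078 + (1/10 + ((1/2)*(1/9))*(-113)) = -33078 + (1/10 + (1/18)*(-113)) = -33078 + (1/10 - 113/18) = -33078 - 278/45 = -1488788/45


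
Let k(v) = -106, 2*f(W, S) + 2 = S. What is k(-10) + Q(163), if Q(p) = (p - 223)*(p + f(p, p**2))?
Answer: -806896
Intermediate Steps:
f(W, S) = -1 + S/2
Q(p) = (-223 + p)*(-1 + p + p**2/2) (Q(p) = (p - 223)*(p + (-1 + p**2/2)) = (-223 + p)*(-1 + p + p**2/2))
k(-10) + Q(163) = -106 + (223 + (1/2)*163**3 - 224*163 - 221/2*163**2) = -106 + (223 + (1/2)*4330747 - 36512 - 221/2*26569) = -106 + (223 + 4330747/2 - 36512 - 5871749/2) = -106 - 806790 = -806896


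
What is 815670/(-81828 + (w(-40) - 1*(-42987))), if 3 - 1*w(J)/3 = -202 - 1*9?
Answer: -271890/12733 ≈ -21.353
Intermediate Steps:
w(J) = 642 (w(J) = 9 - 3*(-202 - 1*9) = 9 - 3*(-202 - 9) = 9 - 3*(-211) = 9 + 633 = 642)
815670/(-81828 + (w(-40) - 1*(-42987))) = 815670/(-81828 + (642 - 1*(-42987))) = 815670/(-81828 + (642 + 42987)) = 815670/(-81828 + 43629) = 815670/(-38199) = 815670*(-1/38199) = -271890/12733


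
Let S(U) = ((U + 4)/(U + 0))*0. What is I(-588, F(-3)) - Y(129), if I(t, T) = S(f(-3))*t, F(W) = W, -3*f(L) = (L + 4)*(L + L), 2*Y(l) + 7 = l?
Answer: -61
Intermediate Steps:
Y(l) = -7/2 + l/2
f(L) = -2*L*(4 + L)/3 (f(L) = -(L + 4)*(L + L)/3 = -(4 + L)*2*L/3 = -2*L*(4 + L)/3)
S(U) = 0 (S(U) = ((4 + U)/U)*0 = 0)
I(t, T) = 0 (I(t, T) = 0*t = 0)
I(-588, F(-3)) - Y(129) = 0 - (-7/2 + (½)*129) = 0 - (-7/2 + 129/2) = 0 - 1*61 = 0 - 61 = -61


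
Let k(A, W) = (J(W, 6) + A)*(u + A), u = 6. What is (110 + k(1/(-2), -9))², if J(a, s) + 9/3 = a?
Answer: 27225/16 ≈ 1701.6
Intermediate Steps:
J(a, s) = -3 + a
k(A, W) = (6 + A)*(-3 + A + W) (k(A, W) = ((-3 + W) + A)*(6 + A) = (-3 + A + W)*(6 + A) = (6 + A)*(-3 + A + W))
(110 + k(1/(-2), -9))² = (110 + (-18 + (1/(-2))² + 3/(-2) + 6*(-9) - 9/(-2)))² = (110 + (-18 + (-½)² + 3*(-½) - 54 - ½*(-9)))² = (110 + (-18 + ¼ - 3/2 - 54 + 9/2))² = (110 - 275/4)² = (165/4)² = 27225/16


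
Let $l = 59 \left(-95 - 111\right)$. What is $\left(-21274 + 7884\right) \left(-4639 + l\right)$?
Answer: $224858270$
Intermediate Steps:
$l = -12154$ ($l = 59 \left(-206\right) = -12154$)
$\left(-21274 + 7884\right) \left(-4639 + l\right) = \left(-21274 + 7884\right) \left(-4639 - 12154\right) = \left(-13390\right) \left(-16793\right) = 224858270$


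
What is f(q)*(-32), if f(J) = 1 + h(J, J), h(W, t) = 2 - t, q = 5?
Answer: 64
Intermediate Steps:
f(J) = 3 - J (f(J) = 1 + (2 - J) = 3 - J)
f(q)*(-32) = (3 - 1*5)*(-32) = (3 - 5)*(-32) = -2*(-32) = 64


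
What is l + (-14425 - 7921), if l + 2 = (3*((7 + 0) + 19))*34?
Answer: -19696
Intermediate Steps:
l = 2650 (l = -2 + (3*((7 + 0) + 19))*34 = -2 + (3*(7 + 19))*34 = -2 + (3*26)*34 = -2 + 78*34 = -2 + 2652 = 2650)
l + (-14425 - 7921) = 2650 + (-14425 - 7921) = 2650 - 22346 = -19696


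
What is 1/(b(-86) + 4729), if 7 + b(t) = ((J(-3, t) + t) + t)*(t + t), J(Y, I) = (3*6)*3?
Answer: 1/25018 ≈ 3.9971e-5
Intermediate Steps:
J(Y, I) = 54 (J(Y, I) = 18*3 = 54)
b(t) = -7 + 2*t*(54 + 2*t) (b(t) = -7 + ((54 + t) + t)*(t + t) = -7 + (54 + 2*t)*(2*t) = -7 + 2*t*(54 + 2*t))
1/(b(-86) + 4729) = 1/((-7 + 4*(-86)**2 + 108*(-86)) + 4729) = 1/((-7 + 4*7396 - 9288) + 4729) = 1/((-7 + 29584 - 9288) + 4729) = 1/(20289 + 4729) = 1/25018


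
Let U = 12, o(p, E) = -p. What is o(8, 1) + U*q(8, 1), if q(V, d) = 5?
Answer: 52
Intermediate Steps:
o(8, 1) + U*q(8, 1) = -1*8 + 12*5 = -8 + 60 = 52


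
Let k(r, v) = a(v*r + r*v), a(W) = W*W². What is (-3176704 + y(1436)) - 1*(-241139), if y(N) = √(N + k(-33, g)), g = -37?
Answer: -2935565 + 2*√3640634081 ≈ -2.8149e+6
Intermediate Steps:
a(W) = W³
k(r, v) = 8*r³*v³ (k(r, v) = (v*r + r*v)³ = (r*v + r*v)³ = (2*r*v)³ = 8*r³*v³)
y(N) = √(14562534888 + N) (y(N) = √(N + 8*(-33)³*(-37)³) = √(N + 8*(-35937)*(-50653)) = √(N + 14562534888) = √(14562534888 + N))
(-3176704 + y(1436)) - 1*(-241139) = (-3176704 + √(14562534888 + 1436)) - 1*(-241139) = (-3176704 + √14562536324) + 241139 = (-3176704 + 2*√3640634081) + 241139 = -2935565 + 2*√3640634081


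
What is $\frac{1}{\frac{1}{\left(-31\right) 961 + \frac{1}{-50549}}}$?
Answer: $- \frac{1505905260}{50549} \approx -29791.0$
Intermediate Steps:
$\frac{1}{\frac{1}{\left(-31\right) 961 + \frac{1}{-50549}}} = \frac{1}{\frac{1}{-29791 - \frac{1}{50549}}} = \frac{1}{\frac{1}{- \frac{1505905260}{50549}}} = \frac{1}{- \frac{50549}{1505905260}} = - \frac{1505905260}{50549}$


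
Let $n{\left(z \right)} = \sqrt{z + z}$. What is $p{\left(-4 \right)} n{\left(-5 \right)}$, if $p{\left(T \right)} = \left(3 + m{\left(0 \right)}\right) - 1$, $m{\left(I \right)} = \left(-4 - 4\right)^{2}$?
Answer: $66 i \sqrt{10} \approx 208.71 i$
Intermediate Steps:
$m{\left(I \right)} = 64$ ($m{\left(I \right)} = \left(-8\right)^{2} = 64$)
$n{\left(z \right)} = \sqrt{2} \sqrt{z}$ ($n{\left(z \right)} = \sqrt{2 z} = \sqrt{2} \sqrt{z}$)
$p{\left(T \right)} = 66$ ($p{\left(T \right)} = \left(3 + 64\right) - 1 = 67 - 1 = 66$)
$p{\left(-4 \right)} n{\left(-5 \right)} = 66 \sqrt{2} \sqrt{-5} = 66 \sqrt{2} i \sqrt{5} = 66 i \sqrt{10}$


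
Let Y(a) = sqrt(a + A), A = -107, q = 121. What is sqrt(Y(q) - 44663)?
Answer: sqrt(-44663 + sqrt(14)) ≈ 211.33*I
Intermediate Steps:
Y(a) = sqrt(-107 + a) (Y(a) = sqrt(a - 107) = sqrt(-107 + a))
sqrt(Y(q) - 44663) = sqrt(sqrt(-107 + 121) - 44663) = sqrt(sqrt(14) - 44663) = sqrt(-44663 + sqrt(14))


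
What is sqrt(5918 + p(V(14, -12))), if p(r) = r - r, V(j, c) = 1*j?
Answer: sqrt(5918) ≈ 76.929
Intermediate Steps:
V(j, c) = j
p(r) = 0
sqrt(5918 + p(V(14, -12))) = sqrt(5918 + 0) = sqrt(5918)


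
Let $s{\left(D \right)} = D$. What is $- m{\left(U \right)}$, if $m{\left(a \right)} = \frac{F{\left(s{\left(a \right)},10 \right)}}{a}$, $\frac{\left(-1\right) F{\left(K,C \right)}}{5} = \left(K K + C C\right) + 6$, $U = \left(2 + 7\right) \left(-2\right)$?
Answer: $- \frac{1075}{9} \approx -119.44$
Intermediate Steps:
$U = -18$ ($U = 9 \left(-2\right) = -18$)
$F{\left(K,C \right)} = -30 - 5 C^{2} - 5 K^{2}$ ($F{\left(K,C \right)} = - 5 \left(\left(K K + C C\right) + 6\right) = - 5 \left(\left(K^{2} + C^{2}\right) + 6\right) = - 5 \left(\left(C^{2} + K^{2}\right) + 6\right) = - 5 \left(6 + C^{2} + K^{2}\right) = -30 - 5 C^{2} - 5 K^{2}$)
$m{\left(a \right)} = \frac{-530 - 5 a^{2}}{a}$ ($m{\left(a \right)} = \frac{-30 - 5 \cdot 10^{2} - 5 a^{2}}{a} = \frac{-30 - 500 - 5 a^{2}}{a} = \frac{-530 - 5 a^{2}}{a}$)
$- m{\left(U \right)} = - (- \frac{530}{-18} - -90) = - (\left(-530\right) \left(- \frac{1}{18}\right) + 90) = - (\frac{265}{9} + 90) = \left(-1\right) \frac{1075}{9} = - \frac{1075}{9}$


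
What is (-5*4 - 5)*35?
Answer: -875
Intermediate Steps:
(-5*4 - 5)*35 = (-20 - 5)*35 = -25*35 = -875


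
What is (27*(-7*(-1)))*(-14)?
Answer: -2646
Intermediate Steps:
(27*(-7*(-1)))*(-14) = (27*7)*(-14) = 189*(-14) = -2646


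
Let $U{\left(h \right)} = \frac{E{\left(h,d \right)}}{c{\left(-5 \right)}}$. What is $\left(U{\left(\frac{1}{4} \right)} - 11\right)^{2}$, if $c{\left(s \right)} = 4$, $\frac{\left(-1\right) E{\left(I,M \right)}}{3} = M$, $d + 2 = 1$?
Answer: $\frac{1681}{16} \approx 105.06$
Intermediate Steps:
$d = -1$ ($d = -2 + 1 = -1$)
$E{\left(I,M \right)} = - 3 M$
$U{\left(h \right)} = \frac{3}{4}$ ($U{\left(h \right)} = \frac{\left(-3\right) \left(-1\right)}{4} = 3 \cdot \frac{1}{4} = \frac{3}{4}$)
$\left(U{\left(\frac{1}{4} \right)} - 11\right)^{2} = \left(\frac{3}{4} - 11\right)^{2} = \left(- \frac{41}{4}\right)^{2} = \frac{1681}{16}$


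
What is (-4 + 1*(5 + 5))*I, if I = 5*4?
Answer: 120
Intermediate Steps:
I = 20
(-4 + 1*(5 + 5))*I = (-4 + 1*(5 + 5))*20 = (-4 + 1*10)*20 = (-4 + 10)*20 = 6*20 = 120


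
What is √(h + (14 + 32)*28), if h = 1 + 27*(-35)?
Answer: 2*√86 ≈ 18.547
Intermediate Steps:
h = -944 (h = 1 - 945 = -944)
√(h + (14 + 32)*28) = √(-944 + (14 + 32)*28) = √(-944 + 46*28) = √(-944 + 1288) = √344 = 2*√86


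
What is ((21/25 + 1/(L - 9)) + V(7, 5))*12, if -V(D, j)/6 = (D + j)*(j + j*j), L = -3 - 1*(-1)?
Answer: -7125528/275 ≈ -25911.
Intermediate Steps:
L = -2 (L = -3 + 1 = -2)
V(D, j) = -6*(D + j)*(j + j²) (V(D, j) = -6*(D + j)*(j + j*j) = -6*(D + j)*(j + j²))
((21/25 + 1/(L - 9)) + V(7, 5))*12 = ((21/25 + 1/(-2 - 9)) - 6*5*(7 + 5 + 5² + 7*5))*12 = ((21*(1/25) + 1/(-11)) - 6*5*(7 + 5 + 25 + 35))*12 = ((21/25 - 1/11) - 6*5*72)*12 = (206/275 - 2160)*12 = -593794/275*12 = -7125528/275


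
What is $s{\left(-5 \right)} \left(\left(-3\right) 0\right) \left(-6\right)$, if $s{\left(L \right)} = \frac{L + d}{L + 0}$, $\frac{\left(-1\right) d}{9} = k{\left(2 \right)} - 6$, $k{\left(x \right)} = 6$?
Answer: $0$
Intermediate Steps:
$d = 0$ ($d = - 9 \left(6 - 6\right) = \left(-9\right) 0 = 0$)
$s{\left(L \right)} = 1$ ($s{\left(L \right)} = \frac{L + 0}{L + 0} = \frac{L}{L} = 1$)
$s{\left(-5 \right)} \left(\left(-3\right) 0\right) \left(-6\right) = 1 \left(\left(-3\right) 0\right) \left(-6\right) = 1 \cdot 0 \left(-6\right) = 0 \left(-6\right) = 0$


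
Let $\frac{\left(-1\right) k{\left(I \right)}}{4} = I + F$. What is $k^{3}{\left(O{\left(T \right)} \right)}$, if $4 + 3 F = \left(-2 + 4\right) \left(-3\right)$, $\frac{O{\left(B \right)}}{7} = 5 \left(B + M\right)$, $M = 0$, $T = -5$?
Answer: $\frac{9800344000}{27} \approx 3.6298 \cdot 10^{8}$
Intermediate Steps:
$O{\left(B \right)} = 35 B$ ($O{\left(B \right)} = 7 \cdot 5 \left(B + 0\right) = 7 \cdot 5 B = 35 B$)
$F = - \frac{10}{3}$ ($F = - \frac{4}{3} + \frac{\left(-2 + 4\right) \left(-3\right)}{3} = - \frac{4}{3} + \frac{2 \left(-3\right)}{3} = - \frac{4}{3} + \frac{1}{3} \left(-6\right) = - \frac{4}{3} - 2 = - \frac{10}{3} \approx -3.3333$)
$k{\left(I \right)} = \frac{40}{3} - 4 I$ ($k{\left(I \right)} = - 4 \left(I - \frac{10}{3}\right) = - 4 \left(- \frac{10}{3} + I\right) = \frac{40}{3} - 4 I$)
$k^{3}{\left(O{\left(T \right)} \right)} = \left(\frac{40}{3} - 4 \cdot 35 \left(-5\right)\right)^{3} = \left(\frac{40}{3} - -700\right)^{3} = \left(\frac{40}{3} + 700\right)^{3} = \left(\frac{2140}{3}\right)^{3} = \frac{9800344000}{27}$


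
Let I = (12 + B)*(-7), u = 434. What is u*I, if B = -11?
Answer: -3038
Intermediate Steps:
I = -7 (I = (12 - 11)*(-7) = 1*(-7) = -7)
u*I = 434*(-7) = -3038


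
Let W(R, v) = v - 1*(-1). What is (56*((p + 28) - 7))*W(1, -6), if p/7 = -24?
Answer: 41160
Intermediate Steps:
p = -168 (p = 7*(-24) = -168)
W(R, v) = 1 + v (W(R, v) = v + 1 = 1 + v)
(56*((p + 28) - 7))*W(1, -6) = (56*((-168 + 28) - 7))*(1 - 6) = (56*(-140 - 7))*(-5) = (56*(-147))*(-5) = -8232*(-5) = 41160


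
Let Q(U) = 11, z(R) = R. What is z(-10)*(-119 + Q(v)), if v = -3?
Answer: 1080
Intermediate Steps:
z(-10)*(-119 + Q(v)) = -10*(-119 + 11) = -10*(-108) = 1080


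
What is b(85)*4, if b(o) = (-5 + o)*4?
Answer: 1280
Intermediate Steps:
b(o) = -20 + 4*o
b(85)*4 = (-20 + 4*85)*4 = (-20 + 340)*4 = 320*4 = 1280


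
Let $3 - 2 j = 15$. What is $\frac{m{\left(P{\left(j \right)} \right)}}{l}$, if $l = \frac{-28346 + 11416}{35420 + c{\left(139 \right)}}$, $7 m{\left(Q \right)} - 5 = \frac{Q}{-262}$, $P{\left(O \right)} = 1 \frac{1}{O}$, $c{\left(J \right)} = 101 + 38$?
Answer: $- \frac{13310919}{8871320} \approx -1.5004$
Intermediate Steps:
$c{\left(J \right)} = 139$
$j = -6$ ($j = \frac{3}{2} - \frac{15}{2} = -6$)
$P{\left(O \right)} = \frac{1}{O}$
$m{\left(Q \right)} = \frac{5}{7} - \frac{Q}{1834}$ ($m{\left(Q \right)} = \frac{5}{7} + \frac{Q \frac{1}{-262}}{7} = \frac{5}{7} + \frac{Q \left(- \frac{1}{262}\right)}{7} = \frac{5}{7} + \frac{\left(- \frac{1}{262}\right) Q}{7} = \frac{5}{7} - \frac{Q}{1834}$)
$l = - \frac{16930}{35559}$ ($l = \frac{-28346 + 11416}{35420 + 139} = - \frac{16930}{35559} \approx -0.47611$)
$\frac{m{\left(P{\left(j \right)} \right)}}{l} = \frac{\frac{5}{7} - \frac{1}{1834 \left(-6\right)}}{- \frac{16930}{35559}} = \left(\frac{5}{7} - - \frac{1}{11004}\right) \left(- \frac{35559}{16930}\right) = \left(\frac{5}{7} + \frac{1}{11004}\right) \left(- \frac{35559}{16930}\right) = \frac{1123}{1572} \left(- \frac{35559}{16930}\right) = - \frac{13310919}{8871320}$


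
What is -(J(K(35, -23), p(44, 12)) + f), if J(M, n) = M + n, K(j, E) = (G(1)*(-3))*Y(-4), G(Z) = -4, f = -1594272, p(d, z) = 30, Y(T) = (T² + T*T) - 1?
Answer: 1593870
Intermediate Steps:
Y(T) = -1 + 2*T² (Y(T) = (T² + T²) - 1 = 2*T² - 1 = -1 + 2*T²)
K(j, E) = 372 (K(j, E) = (-4*(-3))*(-1 + 2*(-4)²) = 12*(-1 + 2*16) = 12*(-1 + 32) = 12*31 = 372)
-(J(K(35, -23), p(44, 12)) + f) = -((372 + 30) - 1594272) = -(402 - 1594272) = -1*(-1593870) = 1593870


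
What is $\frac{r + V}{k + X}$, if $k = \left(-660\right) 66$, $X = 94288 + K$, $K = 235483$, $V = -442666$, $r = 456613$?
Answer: $\frac{13947}{286211} \approx 0.04873$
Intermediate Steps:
$X = 329771$ ($X = 94288 + 235483 = 329771$)
$k = -43560$
$\frac{r + V}{k + X} = \frac{456613 - 442666}{-43560 + 329771} = \frac{13947}{286211}$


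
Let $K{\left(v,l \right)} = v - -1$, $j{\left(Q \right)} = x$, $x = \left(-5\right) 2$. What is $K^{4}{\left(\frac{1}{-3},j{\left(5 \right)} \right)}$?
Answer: $\frac{16}{81} \approx 0.19753$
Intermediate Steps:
$x = -10$
$j{\left(Q \right)} = -10$
$K{\left(v,l \right)} = 1 + v$ ($K{\left(v,l \right)} = v + 1 = 1 + v$)
$K^{4}{\left(\frac{1}{-3},j{\left(5 \right)} \right)} = \left(1 + \frac{1}{-3}\right)^{4} = \left(1 - \frac{1}{3}\right)^{4} = \left(\frac{2}{3}\right)^{4} = \frac{16}{81}$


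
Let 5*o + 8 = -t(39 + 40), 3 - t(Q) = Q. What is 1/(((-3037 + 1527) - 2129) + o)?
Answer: -5/18127 ≈ -0.00027583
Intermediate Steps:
t(Q) = 3 - Q
o = 68/5 (o = -8/5 + (-(3 - (39 + 40)))/5 = -8/5 + (-(3 - 1*79))/5 = -8/5 + (-(3 - 79))/5 = -8/5 + (-1*(-76))/5 = -8/5 + (⅕)*76 = -8/5 + 76/5 = 68/5 ≈ 13.600)
1/(((-3037 + 1527) - 2129) + o) = 1/(((-3037 + 1527) - 2129) + 68/5) = 1/((-1510 - 2129) + 68/5) = 1/(-3639 + 68/5) = 1/(-18127/5) = -5/18127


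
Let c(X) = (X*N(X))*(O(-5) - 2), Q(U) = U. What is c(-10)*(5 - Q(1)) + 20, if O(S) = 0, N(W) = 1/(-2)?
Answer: -20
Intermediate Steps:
N(W) = -1/2
c(X) = X (c(X) = (X*(-1/2))*(0 - 2) = -X/2*(-2) = X)
c(-10)*(5 - Q(1)) + 20 = -10*(5 - 1*1) + 20 = -10*(5 - 1) + 20 = -10*4 + 20 = -40 + 20 = -20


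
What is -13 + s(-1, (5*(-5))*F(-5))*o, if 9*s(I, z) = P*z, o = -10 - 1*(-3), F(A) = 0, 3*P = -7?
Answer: -13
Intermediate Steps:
P = -7/3 (P = (⅓)*(-7) = -7/3 ≈ -2.3333)
o = -7 (o = -10 + 3 = -7)
s(I, z) = -7*z/27 (s(I, z) = (-7*z/3)/9 = -7*z/27)
-13 + s(-1, (5*(-5))*F(-5))*o = -13 - 7*5*(-5)*0/27*(-7) = -13 - (-175)*0/27*(-7) = -13 - 7/27*0*(-7) = -13 + 0*(-7) = -13 + 0 = -13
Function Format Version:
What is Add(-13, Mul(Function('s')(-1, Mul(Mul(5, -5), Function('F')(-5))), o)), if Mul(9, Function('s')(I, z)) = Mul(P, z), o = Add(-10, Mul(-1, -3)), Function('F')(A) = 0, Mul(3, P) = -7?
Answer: -13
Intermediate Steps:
P = Rational(-7, 3) (P = Mul(Rational(1, 3), -7) = Rational(-7, 3) ≈ -2.3333)
o = -7 (o = Add(-10, 3) = -7)
Function('s')(I, z) = Mul(Rational(-7, 27), z) (Function('s')(I, z) = Mul(Rational(1, 9), Mul(Rational(-7, 3), z)) = Mul(Rational(-7, 27), z))
Add(-13, Mul(Function('s')(-1, Mul(Mul(5, -5), Function('F')(-5))), o)) = Add(-13, Mul(Mul(Rational(-7, 27), Mul(Mul(5, -5), 0)), -7)) = Add(-13, Mul(Mul(Rational(-7, 27), Mul(-25, 0)), -7)) = Add(-13, Mul(Mul(Rational(-7, 27), 0), -7)) = Add(-13, Mul(0, -7)) = Add(-13, 0) = -13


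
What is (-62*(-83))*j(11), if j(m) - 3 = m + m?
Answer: 128650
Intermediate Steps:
j(m) = 3 + 2*m (j(m) = 3 + (m + m) = 3 + 2*m)
(-62*(-83))*j(11) = (-62*(-83))*(3 + 2*11) = 5146*(3 + 22) = 5146*25 = 128650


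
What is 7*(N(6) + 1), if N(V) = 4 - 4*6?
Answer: -133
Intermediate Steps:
N(V) = -20 (N(V) = 4 - 24 = -20)
7*(N(6) + 1) = 7*(-20 + 1) = 7*(-19) = -133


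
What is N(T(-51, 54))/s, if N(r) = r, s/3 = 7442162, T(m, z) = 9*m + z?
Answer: -135/7442162 ≈ -1.8140e-5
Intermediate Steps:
T(m, z) = z + 9*m
s = 22326486 (s = 3*7442162 = 22326486)
N(T(-51, 54))/s = (54 + 9*(-51))/22326486 = (54 - 459)*(1/22326486) = -405*1/22326486 = -135/7442162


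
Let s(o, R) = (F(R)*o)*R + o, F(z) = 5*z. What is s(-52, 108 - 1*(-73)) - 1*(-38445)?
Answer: -8479467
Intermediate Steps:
s(o, R) = o + 5*o*R² (s(o, R) = ((5*R)*o)*R + o = (5*R*o)*R + o = 5*o*R² + o = o + 5*o*R²)
s(-52, 108 - 1*(-73)) - 1*(-38445) = -52*(1 + 5*(108 - 1*(-73))²) - 1*(-38445) = -52*(1 + 5*(108 + 73)²) + 38445 = -52*(1 + 5*181²) + 38445 = -52*(1 + 5*32761) + 38445 = -52*(1 + 163805) + 38445 = -52*163806 + 38445 = -8517912 + 38445 = -8479467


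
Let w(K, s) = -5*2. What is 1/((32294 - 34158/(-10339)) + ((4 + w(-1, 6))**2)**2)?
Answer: 10339/347321168 ≈ 2.9768e-5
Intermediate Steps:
w(K, s) = -10
1/((32294 - 34158/(-10339)) + ((4 + w(-1, 6))**2)**2) = 1/((32294 - 34158/(-10339)) + ((4 - 10)**2)**2) = 1/((32294 - 34158*(-1/10339)) + ((-6)**2)**2) = 1/((32294 + 34158/10339) + 36**2) = 1/(333921824/10339 + 1296) = 1/(347321168/10339) = 10339/347321168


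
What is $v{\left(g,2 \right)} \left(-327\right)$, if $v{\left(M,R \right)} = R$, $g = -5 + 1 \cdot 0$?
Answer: $-654$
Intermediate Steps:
$g = -5$ ($g = -5 + 0 = -5$)
$v{\left(g,2 \right)} \left(-327\right) = 2 \left(-327\right) = -654$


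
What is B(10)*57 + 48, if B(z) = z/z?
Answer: 105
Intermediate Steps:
B(z) = 1
B(10)*57 + 48 = 1*57 + 48 = 57 + 48 = 105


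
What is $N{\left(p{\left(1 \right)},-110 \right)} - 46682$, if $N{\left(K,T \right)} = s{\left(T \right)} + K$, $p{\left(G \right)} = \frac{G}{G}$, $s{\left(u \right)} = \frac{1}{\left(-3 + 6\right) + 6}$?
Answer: $- \frac{420128}{9} \approx -46681.0$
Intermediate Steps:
$s{\left(u \right)} = \frac{1}{9}$ ($s{\left(u \right)} = \frac{1}{3 + 6} = \frac{1}{9}$)
$p{\left(G \right)} = 1$
$N{\left(K,T \right)} = \frac{1}{9} + K$
$N{\left(p{\left(1 \right)},-110 \right)} - 46682 = \left(\frac{1}{9} + 1\right) - 46682 = \frac{10}{9} - 46682 = - \frac{420128}{9}$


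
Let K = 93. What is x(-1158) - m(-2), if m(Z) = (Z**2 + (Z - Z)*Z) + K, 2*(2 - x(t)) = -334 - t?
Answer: -507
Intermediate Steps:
x(t) = 169 + t/2 (x(t) = 2 - (-334 - t)/2 = 2 + (167 + t/2) = 169 + t/2)
m(Z) = 93 + Z**2 (m(Z) = (Z**2 + (Z - Z)*Z) + 93 = (Z**2 + 0*Z) + 93 = (Z**2 + 0) + 93 = Z**2 + 93 = 93 + Z**2)
x(-1158) - m(-2) = (169 + (1/2)*(-1158)) - (93 + (-2)**2) = (169 - 579) - (93 + 4) = -410 - 1*97 = -410 - 97 = -507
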